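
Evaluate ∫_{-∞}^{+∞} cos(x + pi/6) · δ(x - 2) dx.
\cos{\left(\frac{\pi}{6} + 2 \right)}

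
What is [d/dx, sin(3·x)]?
3 \cos{\left(3 x \right)}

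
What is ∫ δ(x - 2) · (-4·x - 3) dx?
-11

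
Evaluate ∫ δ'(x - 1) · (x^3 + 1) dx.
-3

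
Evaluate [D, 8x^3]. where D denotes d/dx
24 x^{2}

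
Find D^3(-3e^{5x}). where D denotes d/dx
- 375 e^{5 x}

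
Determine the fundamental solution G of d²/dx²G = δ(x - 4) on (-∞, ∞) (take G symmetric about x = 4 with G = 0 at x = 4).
\frac{|x - 4|}{2}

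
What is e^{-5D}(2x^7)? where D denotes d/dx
2 x^{7} - 70 x^{6} + 1050 x^{5} - 8750 x^{4} + 43750 x^{3} - 131250 x^{2} + 218750 x - 156250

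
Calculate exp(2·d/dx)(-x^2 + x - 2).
- x^{2} - 3 x - 4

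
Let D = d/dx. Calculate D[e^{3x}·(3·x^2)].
3 x \left(3 x + 2\right) e^{3 x}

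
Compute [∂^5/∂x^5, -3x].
-15\frac{d^{4}}{dx^{4}}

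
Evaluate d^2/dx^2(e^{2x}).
4 e^{2 x}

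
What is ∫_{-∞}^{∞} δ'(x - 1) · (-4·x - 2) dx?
4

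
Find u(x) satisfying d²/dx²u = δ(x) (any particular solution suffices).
\frac{|x|}{2}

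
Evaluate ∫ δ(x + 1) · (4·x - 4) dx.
-8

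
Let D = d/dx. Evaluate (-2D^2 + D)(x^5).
5 x^{3} \left(x - 8\right)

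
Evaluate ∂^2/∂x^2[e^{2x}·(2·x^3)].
4 x \left(2 x^{2} + 6 x + 3\right) e^{2 x}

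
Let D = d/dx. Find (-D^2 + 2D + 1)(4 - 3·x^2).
- 3 x^{2} - 12 x + 10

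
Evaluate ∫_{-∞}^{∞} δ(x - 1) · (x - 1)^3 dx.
0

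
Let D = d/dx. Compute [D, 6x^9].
54 x^{8}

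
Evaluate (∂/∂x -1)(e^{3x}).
2 e^{3 x}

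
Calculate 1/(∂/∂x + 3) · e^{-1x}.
\frac{e^{- x}}{2}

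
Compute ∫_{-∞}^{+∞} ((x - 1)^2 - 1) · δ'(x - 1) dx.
0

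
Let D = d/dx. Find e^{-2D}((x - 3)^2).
x^{2} - 10 x + 25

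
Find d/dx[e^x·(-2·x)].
2 \left(- x - 1\right) e^{x}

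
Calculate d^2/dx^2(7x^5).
140 x^{3}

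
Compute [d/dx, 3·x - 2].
3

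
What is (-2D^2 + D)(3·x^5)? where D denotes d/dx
15 x^{3} \left(x - 8\right)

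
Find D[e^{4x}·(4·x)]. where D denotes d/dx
\left(16 x + 4\right) e^{4 x}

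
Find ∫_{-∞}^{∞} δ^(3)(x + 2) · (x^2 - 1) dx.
0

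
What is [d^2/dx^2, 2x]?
4\frac{d}{dx}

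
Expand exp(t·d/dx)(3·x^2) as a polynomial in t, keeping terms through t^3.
3 t^{2} + 6 t x + 3 x^{2}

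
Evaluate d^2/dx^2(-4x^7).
- 168 x^{5}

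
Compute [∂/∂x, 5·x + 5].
5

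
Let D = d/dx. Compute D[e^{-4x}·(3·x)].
3 \left(1 - 4 x\right) e^{- 4 x}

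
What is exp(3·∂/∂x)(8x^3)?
8 x^{3} + 72 x^{2} + 216 x + 216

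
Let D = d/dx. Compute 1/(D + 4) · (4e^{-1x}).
\frac{4 e^{- x}}{3}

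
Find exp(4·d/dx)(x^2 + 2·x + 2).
x^{2} + 10 x + 26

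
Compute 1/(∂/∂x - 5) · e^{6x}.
e^{6 x}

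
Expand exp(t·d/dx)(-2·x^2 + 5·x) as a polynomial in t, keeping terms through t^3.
- 2 t^{2} - t \left(4 x - 5\right) - 2 x^{2} + 5 x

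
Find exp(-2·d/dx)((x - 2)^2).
x^{2} - 8 x + 16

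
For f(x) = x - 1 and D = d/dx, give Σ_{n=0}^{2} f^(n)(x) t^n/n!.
t + x - 1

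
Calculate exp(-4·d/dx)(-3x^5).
- 3 x^{5} + 60 x^{4} - 480 x^{3} + 1920 x^{2} - 3840 x + 3072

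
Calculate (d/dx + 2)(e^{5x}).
7 e^{5 x}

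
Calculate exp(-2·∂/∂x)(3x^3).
3 x^{3} - 18 x^{2} + 36 x - 24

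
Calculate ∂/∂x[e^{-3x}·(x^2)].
x \left(2 - 3 x\right) e^{- 3 x}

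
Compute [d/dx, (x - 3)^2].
2 x - 6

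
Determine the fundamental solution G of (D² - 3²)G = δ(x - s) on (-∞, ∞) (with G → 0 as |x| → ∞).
-\frac{e^{-3|x-s|}}{6}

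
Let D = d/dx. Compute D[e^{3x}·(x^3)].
3 x^{2} \left(x + 1\right) e^{3 x}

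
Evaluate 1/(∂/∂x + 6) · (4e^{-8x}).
- 2 e^{- 8 x}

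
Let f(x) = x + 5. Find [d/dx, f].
1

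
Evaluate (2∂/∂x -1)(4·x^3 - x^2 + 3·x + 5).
- 4 x^{3} + 25 x^{2} - 7 x + 1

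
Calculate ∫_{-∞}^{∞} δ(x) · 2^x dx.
1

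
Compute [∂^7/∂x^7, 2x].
14\frac{d^{6}}{dx^{6}}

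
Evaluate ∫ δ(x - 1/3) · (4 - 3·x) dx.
3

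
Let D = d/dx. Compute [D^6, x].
6D^{5}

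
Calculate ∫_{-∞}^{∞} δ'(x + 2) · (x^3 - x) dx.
-11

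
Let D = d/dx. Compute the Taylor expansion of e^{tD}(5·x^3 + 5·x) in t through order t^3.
5 t^{3} + 15 t^{2} x + 5 t \left(3 x^{2} + 1\right) + 5 x^{3} + 5 x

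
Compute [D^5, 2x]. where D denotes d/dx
10D^{4}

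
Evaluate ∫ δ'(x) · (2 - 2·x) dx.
2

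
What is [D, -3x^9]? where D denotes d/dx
- 27 x^{8}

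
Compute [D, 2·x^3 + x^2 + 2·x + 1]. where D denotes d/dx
6 x^{2} + 2 x + 2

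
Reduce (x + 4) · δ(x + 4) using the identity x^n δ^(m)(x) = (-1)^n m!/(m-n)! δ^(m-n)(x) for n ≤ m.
0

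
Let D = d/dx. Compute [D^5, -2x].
-10D^{4}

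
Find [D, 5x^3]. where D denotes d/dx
15 x^{2}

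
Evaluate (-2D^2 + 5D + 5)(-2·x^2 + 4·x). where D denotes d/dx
28 - 10 x^{2}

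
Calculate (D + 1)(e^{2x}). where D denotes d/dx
3 e^{2 x}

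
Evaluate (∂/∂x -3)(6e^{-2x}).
- 30 e^{- 2 x}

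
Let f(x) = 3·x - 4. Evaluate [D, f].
3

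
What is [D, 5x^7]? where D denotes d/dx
35 x^{6}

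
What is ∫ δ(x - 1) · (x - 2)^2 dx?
1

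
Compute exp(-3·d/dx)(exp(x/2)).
e^{\frac{x}{2} - \frac{3}{2}}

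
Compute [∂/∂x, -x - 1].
-1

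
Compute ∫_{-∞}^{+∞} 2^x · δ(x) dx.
1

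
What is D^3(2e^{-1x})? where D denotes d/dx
- 2 e^{- x}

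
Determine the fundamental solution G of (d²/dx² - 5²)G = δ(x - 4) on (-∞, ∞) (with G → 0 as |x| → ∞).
-\frac{e^{-5|x - 4|}}{10}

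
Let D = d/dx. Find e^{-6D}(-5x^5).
- 5 x^{5} + 150 x^{4} - 1800 x^{3} + 10800 x^{2} - 32400 x + 38880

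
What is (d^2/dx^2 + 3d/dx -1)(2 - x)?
x - 5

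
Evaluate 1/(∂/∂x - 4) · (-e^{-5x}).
\frac{e^{- 5 x}}{9}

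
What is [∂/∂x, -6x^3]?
- 18 x^{2}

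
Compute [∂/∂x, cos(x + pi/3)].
- \sin{\left(x + \frac{\pi}{3} \right)}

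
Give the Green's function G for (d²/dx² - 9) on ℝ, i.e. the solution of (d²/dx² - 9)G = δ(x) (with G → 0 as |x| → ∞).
-\frac{e^{-3|x|}}{6}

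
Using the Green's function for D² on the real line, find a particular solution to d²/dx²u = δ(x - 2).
\frac{|x - 2|}{2}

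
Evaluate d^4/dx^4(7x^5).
840 x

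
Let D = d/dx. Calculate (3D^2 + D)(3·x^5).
15 x^{3} \left(x + 12\right)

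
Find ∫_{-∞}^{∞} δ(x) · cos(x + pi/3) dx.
\frac{1}{2}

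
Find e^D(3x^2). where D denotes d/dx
3 x^{2} + 6 x + 3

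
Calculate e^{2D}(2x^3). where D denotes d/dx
2 x^{3} + 12 x^{2} + 24 x + 16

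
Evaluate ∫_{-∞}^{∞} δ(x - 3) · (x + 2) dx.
5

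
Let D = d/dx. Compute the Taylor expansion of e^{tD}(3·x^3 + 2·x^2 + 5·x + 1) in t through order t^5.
3 t^{3} + t^{2} \left(9 x + 2\right) + t \left(9 x^{2} + 4 x + 5\right) + 3 x^{3} + 2 x^{2} + 5 x + 1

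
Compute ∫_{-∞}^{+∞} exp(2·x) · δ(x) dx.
1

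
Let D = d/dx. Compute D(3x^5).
15 x^{4}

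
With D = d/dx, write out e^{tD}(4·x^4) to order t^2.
4 x^{2} \left(6 t^{2} + 4 t x + x^{2}\right)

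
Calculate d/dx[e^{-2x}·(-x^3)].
x^{2} \left(2 x - 3\right) e^{- 2 x}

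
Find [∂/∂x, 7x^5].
35 x^{4}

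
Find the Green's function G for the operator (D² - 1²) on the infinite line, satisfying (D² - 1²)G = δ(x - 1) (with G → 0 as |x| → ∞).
-\frac{e^{-|x - 1|}}{2}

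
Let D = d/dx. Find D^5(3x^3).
0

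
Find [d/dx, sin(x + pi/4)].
\cos{\left(x + \frac{\pi}{4} \right)}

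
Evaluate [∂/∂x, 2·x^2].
4 x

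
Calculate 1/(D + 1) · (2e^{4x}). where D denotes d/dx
\frac{2 e^{4 x}}{5}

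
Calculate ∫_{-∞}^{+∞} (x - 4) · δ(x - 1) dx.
-3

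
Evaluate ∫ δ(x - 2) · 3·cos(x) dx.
3 \cos{\left(2 \right)}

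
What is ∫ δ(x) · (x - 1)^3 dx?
-1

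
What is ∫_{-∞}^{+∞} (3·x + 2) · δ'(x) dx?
-3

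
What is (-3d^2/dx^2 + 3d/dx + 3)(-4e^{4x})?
132 e^{4 x}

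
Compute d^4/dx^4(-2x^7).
- 1680 x^{3}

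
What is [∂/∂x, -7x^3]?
- 21 x^{2}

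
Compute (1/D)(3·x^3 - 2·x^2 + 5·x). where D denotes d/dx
\frac{3 x^{4}}{4} - \frac{2 x^{3}}{3} + \frac{5 x^{2}}{2}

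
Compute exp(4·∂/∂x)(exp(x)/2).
\frac{e^{x + 4}}{2}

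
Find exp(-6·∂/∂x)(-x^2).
- x^{2} + 12 x - 36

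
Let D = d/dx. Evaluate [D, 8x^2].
16 x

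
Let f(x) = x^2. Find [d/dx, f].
2 x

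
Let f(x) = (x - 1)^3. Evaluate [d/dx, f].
3 \left(x - 1\right)^{2}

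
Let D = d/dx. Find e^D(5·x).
5 x + 5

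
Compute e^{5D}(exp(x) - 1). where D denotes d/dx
e^{x + 5} - 1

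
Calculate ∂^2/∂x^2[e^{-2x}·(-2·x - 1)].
4 \left(1 - 2 x\right) e^{- 2 x}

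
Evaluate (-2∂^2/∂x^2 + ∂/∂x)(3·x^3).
9 x \left(x - 4\right)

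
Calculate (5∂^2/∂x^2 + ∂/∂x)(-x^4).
4 x^{2} \left(- x - 15\right)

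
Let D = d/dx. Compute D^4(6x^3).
0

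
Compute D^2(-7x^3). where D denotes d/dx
- 42 x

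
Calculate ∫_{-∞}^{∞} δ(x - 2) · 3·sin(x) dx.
3 \sin{\left(2 \right)}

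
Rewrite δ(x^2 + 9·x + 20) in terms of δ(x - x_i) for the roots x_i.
\frac{\delta(x + 5) + \delta(x + 4)}{1}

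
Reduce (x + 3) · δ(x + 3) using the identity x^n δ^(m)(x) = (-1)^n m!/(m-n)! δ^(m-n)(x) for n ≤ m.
0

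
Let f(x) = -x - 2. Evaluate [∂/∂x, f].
-1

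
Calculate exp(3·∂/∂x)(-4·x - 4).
- 4 x - 16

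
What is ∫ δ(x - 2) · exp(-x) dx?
e^{-2}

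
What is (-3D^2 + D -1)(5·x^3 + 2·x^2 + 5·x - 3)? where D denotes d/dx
- 5 x^{3} + 13 x^{2} - 91 x - 4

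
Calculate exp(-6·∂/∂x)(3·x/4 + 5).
\frac{3 x}{4} + \frac{1}{2}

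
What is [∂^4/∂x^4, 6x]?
24\frac{d^{3}}{dx^{3}}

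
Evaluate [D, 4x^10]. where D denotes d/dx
40 x^{9}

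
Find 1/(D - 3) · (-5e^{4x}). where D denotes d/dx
- 5 e^{4 x}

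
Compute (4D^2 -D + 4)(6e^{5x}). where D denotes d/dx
594 e^{5 x}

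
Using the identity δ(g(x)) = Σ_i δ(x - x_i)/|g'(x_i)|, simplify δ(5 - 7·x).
\frac{\delta(x - 5/7)}{7}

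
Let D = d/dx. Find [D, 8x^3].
24 x^{2}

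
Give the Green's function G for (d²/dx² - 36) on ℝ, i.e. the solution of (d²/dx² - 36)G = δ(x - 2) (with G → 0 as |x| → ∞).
-\frac{e^{-6|x - 2|}}{12}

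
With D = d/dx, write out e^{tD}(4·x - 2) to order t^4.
4 t + 4 x - 2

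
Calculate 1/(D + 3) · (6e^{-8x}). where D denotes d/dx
- \frac{6 e^{- 8 x}}{5}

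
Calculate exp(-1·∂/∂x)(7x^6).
7 x^{6} - 42 x^{5} + 105 x^{4} - 140 x^{3} + 105 x^{2} - 42 x + 7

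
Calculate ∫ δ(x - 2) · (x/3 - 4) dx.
- \frac{10}{3}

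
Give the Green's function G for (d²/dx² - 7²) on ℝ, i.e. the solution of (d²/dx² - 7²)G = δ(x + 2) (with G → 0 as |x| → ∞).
-\frac{e^{-7|x + 2|}}{14}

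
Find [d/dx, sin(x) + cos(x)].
- \sin{\left(x \right)} + \cos{\left(x \right)}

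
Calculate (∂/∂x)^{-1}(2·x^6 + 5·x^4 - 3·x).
\frac{2 x^{7}}{7} + x^{5} - \frac{3 x^{2}}{2}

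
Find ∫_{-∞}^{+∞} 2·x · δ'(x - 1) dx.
-2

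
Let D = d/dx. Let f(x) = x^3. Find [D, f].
3 x^{2}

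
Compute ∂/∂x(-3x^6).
- 18 x^{5}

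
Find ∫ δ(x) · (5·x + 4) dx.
4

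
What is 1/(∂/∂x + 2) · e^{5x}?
\frac{e^{5 x}}{7}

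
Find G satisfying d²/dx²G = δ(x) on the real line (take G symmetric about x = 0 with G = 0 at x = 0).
\frac{|x|}{2}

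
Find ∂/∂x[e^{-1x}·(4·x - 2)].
2 \left(3 - 2 x\right) e^{- x}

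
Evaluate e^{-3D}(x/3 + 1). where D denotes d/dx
\frac{x}{3}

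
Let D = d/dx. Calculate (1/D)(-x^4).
- \frac{x^{5}}{5}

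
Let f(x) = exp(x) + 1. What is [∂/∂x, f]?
e^{x}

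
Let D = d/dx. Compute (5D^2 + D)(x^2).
2 x + 10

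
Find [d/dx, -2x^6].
- 12 x^{5}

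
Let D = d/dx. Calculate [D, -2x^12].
- 24 x^{11}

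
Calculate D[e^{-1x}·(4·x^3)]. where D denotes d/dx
4 x^{2} \left(3 - x\right) e^{- x}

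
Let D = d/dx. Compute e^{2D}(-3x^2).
- 3 x^{2} - 12 x - 12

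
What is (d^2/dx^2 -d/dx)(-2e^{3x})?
- 12 e^{3 x}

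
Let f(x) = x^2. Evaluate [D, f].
2 x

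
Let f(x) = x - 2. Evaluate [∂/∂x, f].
1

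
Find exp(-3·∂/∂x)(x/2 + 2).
\frac{x}{2} + \frac{1}{2}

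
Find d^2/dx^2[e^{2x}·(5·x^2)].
\left(20 x^{2} + 40 x + 10\right) e^{2 x}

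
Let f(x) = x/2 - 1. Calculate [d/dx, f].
\frac{1}{2}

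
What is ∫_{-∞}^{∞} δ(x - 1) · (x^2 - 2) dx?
-1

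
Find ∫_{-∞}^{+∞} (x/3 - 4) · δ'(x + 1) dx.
- \frac{1}{3}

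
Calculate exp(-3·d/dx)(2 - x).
5 - x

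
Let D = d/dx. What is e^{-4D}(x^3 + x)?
x^{3} - 12 x^{2} + 49 x - 68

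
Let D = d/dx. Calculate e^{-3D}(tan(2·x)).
\tan{\left(2 x - 6 \right)}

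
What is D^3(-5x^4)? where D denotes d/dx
- 120 x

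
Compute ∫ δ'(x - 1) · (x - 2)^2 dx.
2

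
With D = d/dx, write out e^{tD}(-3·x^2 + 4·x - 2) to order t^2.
- 3 t^{2} - 2 t \left(3 x - 2\right) - 3 x^{2} + 4 x - 2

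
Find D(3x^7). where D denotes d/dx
21 x^{6}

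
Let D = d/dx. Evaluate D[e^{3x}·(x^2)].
x \left(3 x + 2\right) e^{3 x}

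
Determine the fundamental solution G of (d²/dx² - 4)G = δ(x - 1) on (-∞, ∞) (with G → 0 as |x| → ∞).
-\frac{e^{-2|x - 1|}}{4}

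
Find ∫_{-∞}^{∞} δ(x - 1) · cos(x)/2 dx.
\frac{\cos{\left(1 \right)}}{2}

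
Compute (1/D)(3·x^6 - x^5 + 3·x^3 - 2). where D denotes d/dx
\frac{3 x^{7}}{7} - \frac{x^{6}}{6} + \frac{3 x^{4}}{4} - 2 x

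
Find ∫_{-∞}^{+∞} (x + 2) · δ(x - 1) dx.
3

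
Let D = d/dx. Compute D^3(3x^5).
180 x^{2}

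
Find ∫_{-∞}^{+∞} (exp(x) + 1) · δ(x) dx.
2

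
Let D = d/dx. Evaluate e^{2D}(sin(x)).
\sin{\left(x + 2 \right)}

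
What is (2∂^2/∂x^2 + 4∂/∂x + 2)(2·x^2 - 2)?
4 x^{2} + 16 x + 4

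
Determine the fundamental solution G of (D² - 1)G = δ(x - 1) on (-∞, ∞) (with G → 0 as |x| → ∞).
-\frac{e^{-|x - 1|}}{2}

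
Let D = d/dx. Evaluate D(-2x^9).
- 18 x^{8}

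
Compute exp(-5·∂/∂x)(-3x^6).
- 3 x^{6} + 90 x^{5} - 1125 x^{4} + 7500 x^{3} - 28125 x^{2} + 56250 x - 46875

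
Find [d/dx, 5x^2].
10 x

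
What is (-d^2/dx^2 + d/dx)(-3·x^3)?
9 x \left(2 - x\right)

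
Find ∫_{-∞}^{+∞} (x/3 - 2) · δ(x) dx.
-2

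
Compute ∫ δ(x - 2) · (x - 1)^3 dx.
1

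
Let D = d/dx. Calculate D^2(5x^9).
360 x^{7}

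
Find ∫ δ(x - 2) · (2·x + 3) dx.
7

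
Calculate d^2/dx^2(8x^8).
448 x^{6}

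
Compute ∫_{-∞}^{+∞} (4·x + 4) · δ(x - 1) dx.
8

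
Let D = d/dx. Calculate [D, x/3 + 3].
\frac{1}{3}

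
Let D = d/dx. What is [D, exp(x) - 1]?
e^{x}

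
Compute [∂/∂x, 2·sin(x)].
2 \cos{\left(x \right)}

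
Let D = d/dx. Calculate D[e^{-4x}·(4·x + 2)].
4 \left(- 4 x - 1\right) e^{- 4 x}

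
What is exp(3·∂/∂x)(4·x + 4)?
4 x + 16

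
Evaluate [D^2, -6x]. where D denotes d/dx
-12D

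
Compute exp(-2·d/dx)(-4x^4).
- 4 x^{4} + 32 x^{3} - 96 x^{2} + 128 x - 64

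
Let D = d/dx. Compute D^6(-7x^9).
- 423360 x^{3}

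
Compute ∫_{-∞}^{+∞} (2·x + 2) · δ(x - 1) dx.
4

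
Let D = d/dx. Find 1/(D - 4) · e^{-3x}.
- \frac{e^{- 3 x}}{7}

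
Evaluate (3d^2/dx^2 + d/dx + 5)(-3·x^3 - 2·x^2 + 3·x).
- 15 x^{3} - 19 x^{2} - 43 x - 9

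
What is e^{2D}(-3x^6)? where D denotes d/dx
- 3 x^{6} - 36 x^{5} - 180 x^{4} - 480 x^{3} - 720 x^{2} - 576 x - 192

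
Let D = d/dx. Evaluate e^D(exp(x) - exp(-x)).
2 \sinh{\left(x + 1 \right)}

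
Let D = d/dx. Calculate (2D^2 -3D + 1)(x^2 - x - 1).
x^{2} - 7 x + 6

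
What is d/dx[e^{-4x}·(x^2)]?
2 x \left(1 - 2 x\right) e^{- 4 x}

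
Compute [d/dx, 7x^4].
28 x^{3}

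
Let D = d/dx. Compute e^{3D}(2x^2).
2 x^{2} + 12 x + 18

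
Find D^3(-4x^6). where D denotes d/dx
- 480 x^{3}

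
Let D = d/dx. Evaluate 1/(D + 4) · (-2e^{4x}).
- \frac{e^{4 x}}{4}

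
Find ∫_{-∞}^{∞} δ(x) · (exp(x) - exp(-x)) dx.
0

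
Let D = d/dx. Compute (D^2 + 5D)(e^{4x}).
36 e^{4 x}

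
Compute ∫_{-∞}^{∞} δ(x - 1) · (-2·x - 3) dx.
-5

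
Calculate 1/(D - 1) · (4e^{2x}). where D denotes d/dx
4 e^{2 x}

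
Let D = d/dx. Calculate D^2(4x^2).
8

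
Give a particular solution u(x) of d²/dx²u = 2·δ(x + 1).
|x + 1|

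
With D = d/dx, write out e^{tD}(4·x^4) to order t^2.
4 x^{2} \left(6 t^{2} + 4 t x + x^{2}\right)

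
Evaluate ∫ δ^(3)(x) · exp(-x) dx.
1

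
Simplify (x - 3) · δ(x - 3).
0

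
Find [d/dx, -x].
-1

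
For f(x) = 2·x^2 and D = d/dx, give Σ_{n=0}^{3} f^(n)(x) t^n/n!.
2 t^{2} + 4 t x + 2 x^{2}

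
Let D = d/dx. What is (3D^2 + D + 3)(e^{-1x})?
5 e^{- x}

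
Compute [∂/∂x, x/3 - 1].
\frac{1}{3}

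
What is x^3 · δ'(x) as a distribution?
0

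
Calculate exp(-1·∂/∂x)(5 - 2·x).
7 - 2 x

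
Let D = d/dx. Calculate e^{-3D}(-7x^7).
- 7 x^{7} + 147 x^{6} - 1323 x^{5} + 6615 x^{4} - 19845 x^{3} + 35721 x^{2} - 35721 x + 15309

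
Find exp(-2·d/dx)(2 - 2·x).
6 - 2 x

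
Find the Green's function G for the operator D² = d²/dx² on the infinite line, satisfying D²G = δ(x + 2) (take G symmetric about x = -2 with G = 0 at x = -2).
\frac{|x + 2|}{2}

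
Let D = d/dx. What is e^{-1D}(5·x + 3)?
5 x - 2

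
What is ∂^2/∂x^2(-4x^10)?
- 360 x^{8}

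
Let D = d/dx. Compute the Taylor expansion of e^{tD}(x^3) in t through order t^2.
x \left(3 t^{2} + 3 t x + x^{2}\right)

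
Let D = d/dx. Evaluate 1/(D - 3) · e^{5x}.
\frac{e^{5 x}}{2}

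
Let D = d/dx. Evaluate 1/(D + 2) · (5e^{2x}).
\frac{5 e^{2 x}}{4}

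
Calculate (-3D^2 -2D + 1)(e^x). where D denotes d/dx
- 4 e^{x}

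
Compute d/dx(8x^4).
32 x^{3}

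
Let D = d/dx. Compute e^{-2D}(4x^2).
4 x^{2} - 16 x + 16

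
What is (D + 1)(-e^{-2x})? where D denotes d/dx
e^{- 2 x}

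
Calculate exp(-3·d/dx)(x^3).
x^{3} - 9 x^{2} + 27 x - 27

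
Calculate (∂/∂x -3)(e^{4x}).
e^{4 x}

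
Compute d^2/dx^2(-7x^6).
- 210 x^{4}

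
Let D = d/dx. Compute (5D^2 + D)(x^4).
4 x^{2} \left(x + 15\right)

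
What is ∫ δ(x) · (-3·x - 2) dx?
-2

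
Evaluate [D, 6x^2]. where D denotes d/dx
12 x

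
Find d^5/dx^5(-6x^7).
- 15120 x^{2}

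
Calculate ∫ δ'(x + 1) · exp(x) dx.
- \frac{1}{e}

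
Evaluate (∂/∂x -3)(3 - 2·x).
6 x - 11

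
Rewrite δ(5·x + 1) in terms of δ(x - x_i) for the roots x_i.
\frac{\delta(x + 1/5)}{5}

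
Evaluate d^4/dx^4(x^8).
1680 x^{4}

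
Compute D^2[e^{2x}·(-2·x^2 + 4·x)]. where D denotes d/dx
\left(12 - 8 x^{2}\right) e^{2 x}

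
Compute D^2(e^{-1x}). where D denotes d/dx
e^{- x}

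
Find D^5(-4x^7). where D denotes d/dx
- 10080 x^{2}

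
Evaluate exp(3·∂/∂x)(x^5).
x^{5} + 15 x^{4} + 90 x^{3} + 270 x^{2} + 405 x + 243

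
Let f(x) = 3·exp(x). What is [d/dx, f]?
3 e^{x}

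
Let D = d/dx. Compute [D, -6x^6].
- 36 x^{5}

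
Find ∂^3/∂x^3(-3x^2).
0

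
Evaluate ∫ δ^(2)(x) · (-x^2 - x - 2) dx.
-2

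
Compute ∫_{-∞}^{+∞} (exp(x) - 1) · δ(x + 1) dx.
-1 + e^{-1}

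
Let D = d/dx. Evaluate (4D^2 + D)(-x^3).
3 x \left(- x - 8\right)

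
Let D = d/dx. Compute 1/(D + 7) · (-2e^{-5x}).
- e^{- 5 x}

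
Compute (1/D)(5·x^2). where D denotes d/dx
\frac{5 x^{3}}{3}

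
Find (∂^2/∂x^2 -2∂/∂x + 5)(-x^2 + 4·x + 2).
x \left(24 - 5 x\right)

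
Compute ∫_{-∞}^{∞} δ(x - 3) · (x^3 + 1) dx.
28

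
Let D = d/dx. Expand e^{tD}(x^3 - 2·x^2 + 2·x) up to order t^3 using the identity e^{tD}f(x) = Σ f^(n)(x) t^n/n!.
t^{3} + t^{2} \left(3 x - 2\right) + t \left(3 x^{2} - 4 x + 2\right) + x^{3} - 2 x^{2} + 2 x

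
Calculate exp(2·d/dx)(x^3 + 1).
x^{3} + 6 x^{2} + 12 x + 9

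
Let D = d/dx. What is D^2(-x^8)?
- 56 x^{6}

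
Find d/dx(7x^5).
35 x^{4}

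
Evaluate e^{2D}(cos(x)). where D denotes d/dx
\cos{\left(x + 2 \right)}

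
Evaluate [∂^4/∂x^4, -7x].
-28\frac{d^{3}}{dx^{3}}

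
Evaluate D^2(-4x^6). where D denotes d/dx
- 120 x^{4}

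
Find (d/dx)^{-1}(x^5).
\frac{x^{6}}{6}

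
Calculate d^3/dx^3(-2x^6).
- 240 x^{3}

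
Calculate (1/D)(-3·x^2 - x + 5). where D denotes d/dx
- x^{3} - \frac{x^{2}}{2} + 5 x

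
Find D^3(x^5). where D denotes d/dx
60 x^{2}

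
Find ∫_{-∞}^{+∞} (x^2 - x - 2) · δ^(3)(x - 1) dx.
0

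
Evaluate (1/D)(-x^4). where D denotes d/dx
- \frac{x^{5}}{5}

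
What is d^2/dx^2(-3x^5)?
- 60 x^{3}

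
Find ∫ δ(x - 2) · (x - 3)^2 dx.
1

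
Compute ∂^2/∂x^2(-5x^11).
- 550 x^{9}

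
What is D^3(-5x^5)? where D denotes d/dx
- 300 x^{2}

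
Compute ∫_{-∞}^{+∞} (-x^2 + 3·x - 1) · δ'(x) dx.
-3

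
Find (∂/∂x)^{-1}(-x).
- \frac{x^{2}}{2}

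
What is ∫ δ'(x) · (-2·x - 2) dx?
2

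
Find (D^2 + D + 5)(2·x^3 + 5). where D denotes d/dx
10 x^{3} + 6 x^{2} + 12 x + 25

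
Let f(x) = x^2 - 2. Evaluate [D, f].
2 x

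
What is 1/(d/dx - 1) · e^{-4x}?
- \frac{e^{- 4 x}}{5}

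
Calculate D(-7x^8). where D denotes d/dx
- 56 x^{7}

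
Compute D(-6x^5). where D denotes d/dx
- 30 x^{4}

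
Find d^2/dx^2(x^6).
30 x^{4}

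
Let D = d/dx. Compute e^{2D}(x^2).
x^{2} + 4 x + 4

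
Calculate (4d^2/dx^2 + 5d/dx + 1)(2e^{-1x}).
0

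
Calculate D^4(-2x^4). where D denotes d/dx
-48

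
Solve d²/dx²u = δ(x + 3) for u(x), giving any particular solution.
\frac{|x + 3|}{2}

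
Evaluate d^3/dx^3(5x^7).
1050 x^{4}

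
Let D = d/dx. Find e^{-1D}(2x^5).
2 x^{5} - 10 x^{4} + 20 x^{3} - 20 x^{2} + 10 x - 2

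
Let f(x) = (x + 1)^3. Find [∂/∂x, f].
3 \left(x + 1\right)^{2}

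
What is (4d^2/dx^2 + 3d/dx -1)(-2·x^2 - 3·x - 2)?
2 x^{2} - 9 x - 23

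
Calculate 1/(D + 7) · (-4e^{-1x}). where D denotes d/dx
- \frac{2 e^{- x}}{3}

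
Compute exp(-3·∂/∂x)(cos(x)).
\cos{\left(x - 3 \right)}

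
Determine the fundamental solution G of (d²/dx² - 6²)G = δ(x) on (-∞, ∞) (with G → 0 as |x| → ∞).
-\frac{e^{-6|x|}}{12}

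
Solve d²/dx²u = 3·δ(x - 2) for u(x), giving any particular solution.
\frac{3|x - 2|}{2}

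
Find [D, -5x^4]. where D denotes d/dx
- 20 x^{3}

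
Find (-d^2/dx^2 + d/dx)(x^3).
3 x \left(x - 2\right)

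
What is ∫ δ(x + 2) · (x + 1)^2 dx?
1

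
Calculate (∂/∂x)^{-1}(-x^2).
- \frac{x^{3}}{3}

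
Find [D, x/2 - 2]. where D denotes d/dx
\frac{1}{2}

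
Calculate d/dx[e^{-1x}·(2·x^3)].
2 x^{2} \left(3 - x\right) e^{- x}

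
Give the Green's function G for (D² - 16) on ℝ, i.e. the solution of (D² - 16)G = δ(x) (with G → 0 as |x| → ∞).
-\frac{e^{-4|x|}}{8}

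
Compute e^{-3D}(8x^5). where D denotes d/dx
8 x^{5} - 120 x^{4} + 720 x^{3} - 2160 x^{2} + 3240 x - 1944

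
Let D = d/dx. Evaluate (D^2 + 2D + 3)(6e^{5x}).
228 e^{5 x}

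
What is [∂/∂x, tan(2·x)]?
\frac{2}{\cos^{2}{\left(2 x \right)}}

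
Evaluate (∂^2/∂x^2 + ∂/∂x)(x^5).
5 x^{3} \left(x + 4\right)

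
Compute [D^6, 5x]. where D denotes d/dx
30D^{5}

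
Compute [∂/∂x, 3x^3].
9 x^{2}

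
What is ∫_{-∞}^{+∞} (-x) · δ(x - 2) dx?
-2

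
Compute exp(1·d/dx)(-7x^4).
- 7 x^{4} - 28 x^{3} - 42 x^{2} - 28 x - 7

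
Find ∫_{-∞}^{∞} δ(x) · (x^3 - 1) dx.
-1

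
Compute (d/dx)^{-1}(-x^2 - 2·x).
- \frac{x^{3}}{3} - x^{2}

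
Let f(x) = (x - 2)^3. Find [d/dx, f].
3 \left(x - 2\right)^{2}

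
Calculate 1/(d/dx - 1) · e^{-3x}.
- \frac{e^{- 3 x}}{4}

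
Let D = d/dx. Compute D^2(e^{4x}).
16 e^{4 x}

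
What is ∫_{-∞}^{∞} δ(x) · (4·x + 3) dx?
3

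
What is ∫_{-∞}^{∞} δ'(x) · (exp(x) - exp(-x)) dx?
-2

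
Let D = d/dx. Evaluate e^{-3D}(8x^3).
8 x^{3} - 72 x^{2} + 216 x - 216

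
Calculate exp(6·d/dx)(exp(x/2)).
e^{\frac{x}{2} + 3}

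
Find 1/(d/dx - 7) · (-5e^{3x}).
\frac{5 e^{3 x}}{4}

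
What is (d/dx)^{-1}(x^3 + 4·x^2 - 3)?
\frac{x^{4}}{4} + \frac{4 x^{3}}{3} - 3 x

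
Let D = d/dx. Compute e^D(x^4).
x^{4} + 4 x^{3} + 6 x^{2} + 4 x + 1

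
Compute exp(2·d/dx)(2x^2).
2 x^{2} + 8 x + 8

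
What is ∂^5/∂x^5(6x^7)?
15120 x^{2}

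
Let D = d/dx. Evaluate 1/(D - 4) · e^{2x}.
- \frac{e^{2 x}}{2}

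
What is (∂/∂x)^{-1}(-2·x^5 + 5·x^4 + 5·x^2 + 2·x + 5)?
- \frac{x^{6}}{3} + x^{5} + \frac{5 x^{3}}{3} + x^{2} + 5 x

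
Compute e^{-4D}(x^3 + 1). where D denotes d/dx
x^{3} - 12 x^{2} + 48 x - 63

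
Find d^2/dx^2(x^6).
30 x^{4}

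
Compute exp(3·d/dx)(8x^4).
8 x^{4} + 96 x^{3} + 432 x^{2} + 864 x + 648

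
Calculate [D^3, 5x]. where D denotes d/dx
15D^{2}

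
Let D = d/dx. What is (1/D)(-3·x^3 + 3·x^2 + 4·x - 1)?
- \frac{3 x^{4}}{4} + x^{3} + 2 x^{2} - x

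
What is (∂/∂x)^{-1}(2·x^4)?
\frac{2 x^{5}}{5}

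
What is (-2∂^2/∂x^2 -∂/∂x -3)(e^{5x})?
- 58 e^{5 x}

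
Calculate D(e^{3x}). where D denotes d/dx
3 e^{3 x}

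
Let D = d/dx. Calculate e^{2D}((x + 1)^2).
x^{2} + 6 x + 9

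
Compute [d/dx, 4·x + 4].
4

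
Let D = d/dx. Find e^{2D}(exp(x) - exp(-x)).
2 \sinh{\left(x + 2 \right)}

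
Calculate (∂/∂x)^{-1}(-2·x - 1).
- x^{2} - x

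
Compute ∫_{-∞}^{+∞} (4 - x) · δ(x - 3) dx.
1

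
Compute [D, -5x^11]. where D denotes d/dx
- 55 x^{10}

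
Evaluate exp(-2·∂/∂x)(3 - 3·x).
9 - 3 x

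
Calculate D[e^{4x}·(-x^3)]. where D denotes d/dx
x^{2} \left(- 4 x - 3\right) e^{4 x}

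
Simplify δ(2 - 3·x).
\frac{\delta(x - 2/3)}{3}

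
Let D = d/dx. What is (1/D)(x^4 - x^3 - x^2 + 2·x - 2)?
\frac{x^{5}}{5} - \frac{x^{4}}{4} - \frac{x^{3}}{3} + x^{2} - 2 x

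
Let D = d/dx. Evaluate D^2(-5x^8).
- 280 x^{6}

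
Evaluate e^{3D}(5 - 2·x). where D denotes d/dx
- 2 x - 1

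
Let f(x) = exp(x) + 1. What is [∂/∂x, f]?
e^{x}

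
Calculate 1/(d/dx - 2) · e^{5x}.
\frac{e^{5 x}}{3}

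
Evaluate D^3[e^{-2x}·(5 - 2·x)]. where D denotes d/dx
16 \left(x - 4\right) e^{- 2 x}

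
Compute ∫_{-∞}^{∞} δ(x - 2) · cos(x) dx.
\cos{\left(2 \right)}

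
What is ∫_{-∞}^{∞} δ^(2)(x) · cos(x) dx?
-1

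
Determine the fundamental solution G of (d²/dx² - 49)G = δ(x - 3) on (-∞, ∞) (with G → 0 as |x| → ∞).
-\frac{e^{-7|x - 3|}}{14}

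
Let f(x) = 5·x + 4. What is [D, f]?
5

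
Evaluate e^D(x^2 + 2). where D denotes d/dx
x^{2} + 2 x + 3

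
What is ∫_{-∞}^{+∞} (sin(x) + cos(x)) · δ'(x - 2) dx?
- \cos{\left(2 \right)} + \sin{\left(2 \right)}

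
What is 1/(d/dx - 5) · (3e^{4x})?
- 3 e^{4 x}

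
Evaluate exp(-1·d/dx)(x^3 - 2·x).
x^{3} - 3 x^{2} + x + 1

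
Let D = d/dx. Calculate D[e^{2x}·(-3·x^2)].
6 x \left(- x - 1\right) e^{2 x}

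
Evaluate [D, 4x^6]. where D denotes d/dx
24 x^{5}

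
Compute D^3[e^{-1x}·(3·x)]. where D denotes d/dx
3 \left(3 - x\right) e^{- x}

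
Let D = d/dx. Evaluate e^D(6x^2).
6 x^{2} + 12 x + 6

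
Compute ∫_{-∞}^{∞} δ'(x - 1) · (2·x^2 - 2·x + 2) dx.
-2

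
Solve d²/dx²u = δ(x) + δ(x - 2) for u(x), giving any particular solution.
\frac{|x|}{2} + \frac{|x - 2|}{2}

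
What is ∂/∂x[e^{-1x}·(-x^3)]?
x^{2} \left(x - 3\right) e^{- x}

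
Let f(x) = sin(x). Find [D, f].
\cos{\left(x \right)}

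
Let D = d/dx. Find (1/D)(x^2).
\frac{x^{3}}{3}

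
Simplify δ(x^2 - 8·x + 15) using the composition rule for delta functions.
\frac{\delta(x - 3) + \delta(x - 5)}{2}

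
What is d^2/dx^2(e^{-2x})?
4 e^{- 2 x}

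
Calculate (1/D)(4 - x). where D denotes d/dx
- \frac{x^{2}}{2} + 4 x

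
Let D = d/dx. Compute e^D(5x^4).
5 x^{4} + 20 x^{3} + 30 x^{2} + 20 x + 5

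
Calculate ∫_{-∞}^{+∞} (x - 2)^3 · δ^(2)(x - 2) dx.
0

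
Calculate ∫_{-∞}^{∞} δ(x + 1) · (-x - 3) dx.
-2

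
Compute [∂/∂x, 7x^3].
21 x^{2}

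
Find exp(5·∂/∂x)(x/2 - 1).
\frac{x}{2} + \frac{3}{2}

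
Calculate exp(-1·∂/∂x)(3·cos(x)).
3 \cos{\left(x - 1 \right)}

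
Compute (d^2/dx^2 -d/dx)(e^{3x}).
6 e^{3 x}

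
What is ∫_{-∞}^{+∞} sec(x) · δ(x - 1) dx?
\sec{\left(1 \right)}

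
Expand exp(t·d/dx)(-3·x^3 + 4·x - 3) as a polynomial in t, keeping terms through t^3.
- 3 t^{3} - 9 t^{2} x - t \left(9 x^{2} - 4\right) - 3 x^{3} + 4 x - 3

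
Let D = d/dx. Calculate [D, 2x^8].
16 x^{7}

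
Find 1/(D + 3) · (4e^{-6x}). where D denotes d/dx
- \frac{4 e^{- 6 x}}{3}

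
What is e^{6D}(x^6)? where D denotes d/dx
x^{6} + 36 x^{5} + 540 x^{4} + 4320 x^{3} + 19440 x^{2} + 46656 x + 46656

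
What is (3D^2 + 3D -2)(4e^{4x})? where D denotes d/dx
232 e^{4 x}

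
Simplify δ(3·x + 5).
\frac{\delta(x + 5/3)}{3}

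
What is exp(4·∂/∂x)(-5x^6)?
- 5 x^{6} - 120 x^{5} - 1200 x^{4} - 6400 x^{3} - 19200 x^{2} - 30720 x - 20480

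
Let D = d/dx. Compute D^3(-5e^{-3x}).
135 e^{- 3 x}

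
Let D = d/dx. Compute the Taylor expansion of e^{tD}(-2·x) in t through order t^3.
- 2 t - 2 x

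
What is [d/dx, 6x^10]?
60 x^{9}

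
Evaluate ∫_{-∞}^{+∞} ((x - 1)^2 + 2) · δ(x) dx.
3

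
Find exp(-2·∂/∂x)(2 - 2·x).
6 - 2 x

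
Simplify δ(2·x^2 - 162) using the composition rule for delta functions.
\frac{\delta(x - 9) + \delta(x + 9)}{36}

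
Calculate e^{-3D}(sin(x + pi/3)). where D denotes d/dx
\sin{\left(x - 3 + \frac{\pi}{3} \right)}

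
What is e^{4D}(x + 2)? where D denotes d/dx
x + 6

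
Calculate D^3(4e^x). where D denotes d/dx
4 e^{x}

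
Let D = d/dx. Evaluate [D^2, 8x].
16D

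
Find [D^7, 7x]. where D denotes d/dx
49D^{6}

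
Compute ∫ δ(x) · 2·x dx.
0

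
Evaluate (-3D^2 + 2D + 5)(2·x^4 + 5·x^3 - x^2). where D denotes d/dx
10 x^{4} + 41 x^{3} - 47 x^{2} - 94 x + 6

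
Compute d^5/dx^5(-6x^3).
0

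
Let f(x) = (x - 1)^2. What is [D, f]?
2 x - 2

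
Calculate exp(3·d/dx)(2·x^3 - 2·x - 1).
2 x^{3} + 18 x^{2} + 52 x + 47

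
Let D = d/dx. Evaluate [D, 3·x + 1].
3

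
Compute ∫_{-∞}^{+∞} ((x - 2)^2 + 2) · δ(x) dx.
6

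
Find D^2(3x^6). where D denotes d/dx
90 x^{4}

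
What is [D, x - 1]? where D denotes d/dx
1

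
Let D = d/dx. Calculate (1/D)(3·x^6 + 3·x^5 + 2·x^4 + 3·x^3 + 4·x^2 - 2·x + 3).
\frac{3 x^{7}}{7} + \frac{x^{6}}{2} + \frac{2 x^{5}}{5} + \frac{3 x^{4}}{4} + \frac{4 x^{3}}{3} - x^{2} + 3 x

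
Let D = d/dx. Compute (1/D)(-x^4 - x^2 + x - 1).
- \frac{x^{5}}{5} - \frac{x^{3}}{3} + \frac{x^{2}}{2} - x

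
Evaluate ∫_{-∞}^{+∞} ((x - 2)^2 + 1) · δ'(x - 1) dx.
2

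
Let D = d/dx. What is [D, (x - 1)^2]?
2 x - 2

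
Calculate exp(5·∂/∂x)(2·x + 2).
2 x + 12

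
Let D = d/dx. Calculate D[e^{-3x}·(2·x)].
2 \left(1 - 3 x\right) e^{- 3 x}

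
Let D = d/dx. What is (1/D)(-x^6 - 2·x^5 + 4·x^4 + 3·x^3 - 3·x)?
- \frac{x^{7}}{7} - \frac{x^{6}}{3} + \frac{4 x^{5}}{5} + \frac{3 x^{4}}{4} - \frac{3 x^{2}}{2}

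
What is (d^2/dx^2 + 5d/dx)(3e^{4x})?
108 e^{4 x}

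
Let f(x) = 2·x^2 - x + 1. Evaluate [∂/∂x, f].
4 x - 1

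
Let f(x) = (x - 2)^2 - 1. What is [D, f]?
2 x - 4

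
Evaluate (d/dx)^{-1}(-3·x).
- \frac{3 x^{2}}{2}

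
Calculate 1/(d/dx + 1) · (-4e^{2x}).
- \frac{4 e^{2 x}}{3}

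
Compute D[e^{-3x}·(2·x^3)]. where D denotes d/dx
6 x^{2} \left(1 - x\right) e^{- 3 x}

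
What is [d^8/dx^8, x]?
8\frac{d^{7}}{dx^{7}}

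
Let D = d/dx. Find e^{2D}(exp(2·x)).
e^{2 x + 4}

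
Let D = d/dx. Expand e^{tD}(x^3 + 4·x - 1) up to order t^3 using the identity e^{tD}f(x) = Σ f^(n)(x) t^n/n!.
t^{3} + 3 t^{2} x + t \left(3 x^{2} + 4\right) + x^{3} + 4 x - 1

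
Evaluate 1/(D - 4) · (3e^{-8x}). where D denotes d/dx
- \frac{e^{- 8 x}}{4}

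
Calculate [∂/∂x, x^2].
2 x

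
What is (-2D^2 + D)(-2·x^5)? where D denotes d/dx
10 x^{3} \left(8 - x\right)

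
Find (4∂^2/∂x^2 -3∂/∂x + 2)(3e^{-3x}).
141 e^{- 3 x}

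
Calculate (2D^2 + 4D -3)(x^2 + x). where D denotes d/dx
- 3 x^{2} + 5 x + 8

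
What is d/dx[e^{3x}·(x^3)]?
3 x^{2} \left(x + 1\right) e^{3 x}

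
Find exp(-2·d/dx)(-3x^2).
- 3 x^{2} + 12 x - 12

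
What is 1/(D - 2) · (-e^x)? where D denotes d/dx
e^{x}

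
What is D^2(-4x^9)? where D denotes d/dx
- 288 x^{7}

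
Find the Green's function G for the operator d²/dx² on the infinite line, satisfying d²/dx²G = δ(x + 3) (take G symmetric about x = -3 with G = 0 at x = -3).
\frac{|x + 3|}{2}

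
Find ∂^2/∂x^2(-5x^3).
- 30 x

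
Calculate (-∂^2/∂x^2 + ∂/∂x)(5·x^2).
10 x - 10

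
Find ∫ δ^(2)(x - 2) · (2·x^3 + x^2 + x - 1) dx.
26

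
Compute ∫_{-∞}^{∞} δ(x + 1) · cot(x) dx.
- \cot{\left(1 \right)}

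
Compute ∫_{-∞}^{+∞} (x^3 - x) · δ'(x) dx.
1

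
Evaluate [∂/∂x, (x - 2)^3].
3 \left(x - 2\right)^{2}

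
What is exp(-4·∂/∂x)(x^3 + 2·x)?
x^{3} - 12 x^{2} + 50 x - 72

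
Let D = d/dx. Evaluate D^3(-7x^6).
- 840 x^{3}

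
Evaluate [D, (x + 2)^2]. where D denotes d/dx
2 x + 4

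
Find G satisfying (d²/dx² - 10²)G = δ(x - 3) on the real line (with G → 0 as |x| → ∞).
-\frac{e^{-10|x - 3|}}{20}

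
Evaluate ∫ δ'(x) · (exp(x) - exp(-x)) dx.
-2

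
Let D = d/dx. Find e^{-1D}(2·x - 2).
2 x - 4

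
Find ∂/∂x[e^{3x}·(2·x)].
\left(6 x + 2\right) e^{3 x}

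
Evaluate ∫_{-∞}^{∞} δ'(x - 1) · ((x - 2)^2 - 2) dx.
2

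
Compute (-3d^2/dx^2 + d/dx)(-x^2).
6 - 2 x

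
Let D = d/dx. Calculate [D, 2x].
2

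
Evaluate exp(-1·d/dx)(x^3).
x^{3} - 3 x^{2} + 3 x - 1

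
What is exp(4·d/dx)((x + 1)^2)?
x^{2} + 10 x + 25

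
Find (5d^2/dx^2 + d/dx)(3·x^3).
9 x \left(x + 10\right)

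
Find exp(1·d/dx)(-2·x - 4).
- 2 x - 6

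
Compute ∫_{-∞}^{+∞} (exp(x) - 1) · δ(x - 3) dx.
-1 + e^{3}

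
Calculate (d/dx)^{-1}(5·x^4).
x^{5}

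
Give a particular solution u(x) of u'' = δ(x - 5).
\frac{|x - 5|}{2}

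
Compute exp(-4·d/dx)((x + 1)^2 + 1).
x^{2} - 6 x + 10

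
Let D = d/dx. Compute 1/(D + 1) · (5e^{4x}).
e^{4 x}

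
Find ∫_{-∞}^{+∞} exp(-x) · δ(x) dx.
1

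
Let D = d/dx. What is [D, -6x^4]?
- 24 x^{3}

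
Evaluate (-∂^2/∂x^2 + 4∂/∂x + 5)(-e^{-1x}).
0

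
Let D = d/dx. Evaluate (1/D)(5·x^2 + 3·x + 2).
\frac{5 x^{3}}{3} + \frac{3 x^{2}}{2} + 2 x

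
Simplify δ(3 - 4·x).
\frac{\delta(x - 3/4)}{4}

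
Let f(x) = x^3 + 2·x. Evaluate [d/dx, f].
3 x^{2} + 2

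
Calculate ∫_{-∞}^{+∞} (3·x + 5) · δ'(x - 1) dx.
-3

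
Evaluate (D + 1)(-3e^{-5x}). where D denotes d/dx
12 e^{- 5 x}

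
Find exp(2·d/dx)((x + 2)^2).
x^{2} + 8 x + 16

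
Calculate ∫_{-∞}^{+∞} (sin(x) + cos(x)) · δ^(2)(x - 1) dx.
- \sin{\left(1 \right)} - \cos{\left(1 \right)}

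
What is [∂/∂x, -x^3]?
- 3 x^{2}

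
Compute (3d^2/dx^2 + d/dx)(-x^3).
3 x \left(- x - 6\right)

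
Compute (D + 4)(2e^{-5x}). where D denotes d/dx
- 2 e^{- 5 x}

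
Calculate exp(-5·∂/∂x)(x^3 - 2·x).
x^{3} - 15 x^{2} + 73 x - 115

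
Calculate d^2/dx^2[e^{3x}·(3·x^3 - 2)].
\left(27 x^{3} + 54 x^{2} + 18 x - 18\right) e^{3 x}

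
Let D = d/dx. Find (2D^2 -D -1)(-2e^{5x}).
- 88 e^{5 x}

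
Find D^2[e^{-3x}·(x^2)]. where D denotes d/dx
\left(9 x^{2} - 12 x + 2\right) e^{- 3 x}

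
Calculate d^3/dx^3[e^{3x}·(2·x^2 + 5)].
\left(54 x^{2} + 108 x + 171\right) e^{3 x}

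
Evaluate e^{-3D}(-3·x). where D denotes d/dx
9 - 3 x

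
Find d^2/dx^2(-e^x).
- e^{x}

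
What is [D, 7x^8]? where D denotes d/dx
56 x^{7}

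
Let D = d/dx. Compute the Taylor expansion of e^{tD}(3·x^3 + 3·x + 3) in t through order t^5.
3 t^{3} + 9 t^{2} x + 3 t \left(3 x^{2} + 1\right) + 3 x^{3} + 3 x + 3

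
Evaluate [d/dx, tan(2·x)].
\frac{2}{\cos^{2}{\left(2 x \right)}}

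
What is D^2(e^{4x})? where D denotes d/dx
16 e^{4 x}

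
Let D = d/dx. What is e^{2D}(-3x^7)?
- 3 x^{7} - 42 x^{6} - 252 x^{5} - 840 x^{4} - 1680 x^{3} - 2016 x^{2} - 1344 x - 384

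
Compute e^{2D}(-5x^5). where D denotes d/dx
- 5 x^{5} - 50 x^{4} - 200 x^{3} - 400 x^{2} - 400 x - 160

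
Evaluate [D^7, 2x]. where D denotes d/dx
14D^{6}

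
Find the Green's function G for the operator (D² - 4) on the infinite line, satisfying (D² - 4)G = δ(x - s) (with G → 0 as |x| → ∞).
-\frac{e^{-2|x-s|}}{4}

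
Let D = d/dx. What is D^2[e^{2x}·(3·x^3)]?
6 x \left(2 x^{2} + 6 x + 3\right) e^{2 x}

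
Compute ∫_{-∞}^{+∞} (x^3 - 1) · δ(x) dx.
-1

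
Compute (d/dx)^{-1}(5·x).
\frac{5 x^{2}}{2}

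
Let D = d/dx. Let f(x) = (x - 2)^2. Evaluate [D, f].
2 x - 4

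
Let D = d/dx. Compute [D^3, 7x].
21D^{2}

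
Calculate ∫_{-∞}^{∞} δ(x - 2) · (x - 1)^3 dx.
1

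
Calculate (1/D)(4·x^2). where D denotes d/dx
\frac{4 x^{3}}{3}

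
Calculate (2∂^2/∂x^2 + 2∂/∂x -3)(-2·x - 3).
6 x + 5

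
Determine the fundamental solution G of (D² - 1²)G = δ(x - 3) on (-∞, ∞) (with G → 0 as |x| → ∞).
-\frac{e^{-|x - 3|}}{2}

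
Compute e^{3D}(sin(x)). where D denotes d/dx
\sin{\left(x + 3 \right)}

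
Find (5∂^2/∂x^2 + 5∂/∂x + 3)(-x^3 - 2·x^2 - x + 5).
- 3 x^{3} - 21 x^{2} - 53 x - 10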